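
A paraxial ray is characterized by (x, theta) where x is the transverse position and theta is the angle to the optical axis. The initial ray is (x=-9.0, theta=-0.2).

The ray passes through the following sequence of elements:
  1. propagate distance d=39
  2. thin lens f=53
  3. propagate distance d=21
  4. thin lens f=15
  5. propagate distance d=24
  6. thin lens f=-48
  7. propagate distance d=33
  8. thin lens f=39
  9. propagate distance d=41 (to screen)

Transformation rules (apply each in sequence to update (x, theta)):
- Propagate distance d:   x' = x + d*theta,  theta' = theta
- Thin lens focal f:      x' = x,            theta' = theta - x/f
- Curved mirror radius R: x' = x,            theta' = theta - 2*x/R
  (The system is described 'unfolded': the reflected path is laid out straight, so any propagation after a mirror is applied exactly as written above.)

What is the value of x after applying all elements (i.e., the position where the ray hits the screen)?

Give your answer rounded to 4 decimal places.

Answer: 50.9467

Derivation:
Initial: x=-9.0000 theta=-0.2000
After 1 (propagate distance d=39): x=-16.8000 theta=-0.2000
After 2 (thin lens f=53): x=-16.8000 theta=31/265 (≈0.1170)
After 3 (propagate distance d=21): x=-3801/265 (≈-14.3434) theta=31/265 (≈0.1170)
After 4 (thin lens f=15): x=-3801/265 (≈-14.3434) theta=1422/1325 (≈1.0732)
After 5 (propagate distance d=24): x=15123/1325 (≈11.4136) theta=1422/1325 (≈1.0732)
After 6 (thin lens f=-48): x=15123/1325 (≈11.4136) theta=27793/21200 (≈1.3110)
After 7 (propagate distance d=33): x=1159137/21200 (≈54.6763) theta=27793/21200 (≈1.3110)
After 8 (thin lens f=39): x=1159137/21200 (≈54.6763) theta=-2507/27560 (≈-0.0910)
After 9 (propagate distance d=41 (to screen)): x=14040911/275600 (≈50.9467) theta=-2507/27560 (≈-0.0910)
Rounded to 4 decimal places: x = 50.9467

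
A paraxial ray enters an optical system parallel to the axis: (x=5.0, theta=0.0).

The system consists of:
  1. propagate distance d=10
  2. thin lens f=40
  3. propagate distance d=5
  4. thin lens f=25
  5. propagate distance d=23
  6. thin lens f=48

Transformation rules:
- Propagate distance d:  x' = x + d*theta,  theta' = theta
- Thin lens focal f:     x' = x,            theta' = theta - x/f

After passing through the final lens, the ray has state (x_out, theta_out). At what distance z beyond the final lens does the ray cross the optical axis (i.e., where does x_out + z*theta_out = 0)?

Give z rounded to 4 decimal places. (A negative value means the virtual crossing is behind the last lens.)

Initial: x=5.0000 theta=0.0000
After 1 (propagate distance d=10): x=5.0000 theta=0.0000
After 2 (thin lens f=40): x=5.0000 theta=-0.1250
After 3 (propagate distance d=5): x=4.3750 theta=-0.1250
After 4 (thin lens f=25): x=4.3750 theta=-0.3000
After 5 (propagate distance d=23): x=-2.5250 theta=-0.3000
After 6 (thin lens f=48): x=-2.5250 theta=-95/384 (≈-0.2474)
z_focus = -x_out/theta_out = -(-2.5250)/(-95/384) = -4848/475 ≈ -10.2063
Rounded to 4 decimal places: z = -10.2063

Answer: -10.2063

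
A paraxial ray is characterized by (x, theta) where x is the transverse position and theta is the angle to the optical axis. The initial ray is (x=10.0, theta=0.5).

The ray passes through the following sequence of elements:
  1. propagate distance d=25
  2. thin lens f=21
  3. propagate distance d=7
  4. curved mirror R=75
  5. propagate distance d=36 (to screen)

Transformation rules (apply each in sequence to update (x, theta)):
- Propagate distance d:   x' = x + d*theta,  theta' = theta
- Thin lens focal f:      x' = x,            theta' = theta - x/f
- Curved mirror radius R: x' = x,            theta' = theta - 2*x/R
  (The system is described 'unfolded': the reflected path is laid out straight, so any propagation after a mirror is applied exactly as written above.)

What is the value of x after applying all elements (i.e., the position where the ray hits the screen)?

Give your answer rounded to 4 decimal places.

Initial: x=10.0000 theta=0.5000
After 1 (propagate distance d=25): x=22.5000 theta=0.5000
After 2 (thin lens f=21): x=22.5000 theta=-4/7 (≈-0.5714)
After 3 (propagate distance d=7): x=18.5000 theta=-4/7 (≈-0.5714)
After 4 (curved mirror R=75): x=18.5000 theta=-559/525 (≈-1.0648)
After 5 (propagate distance d=36 (to screen)): x=-6941/350 (≈-19.8314) theta=-559/525 (≈-1.0648)
Rounded to 4 decimal places: x = -19.8314

Answer: -19.8314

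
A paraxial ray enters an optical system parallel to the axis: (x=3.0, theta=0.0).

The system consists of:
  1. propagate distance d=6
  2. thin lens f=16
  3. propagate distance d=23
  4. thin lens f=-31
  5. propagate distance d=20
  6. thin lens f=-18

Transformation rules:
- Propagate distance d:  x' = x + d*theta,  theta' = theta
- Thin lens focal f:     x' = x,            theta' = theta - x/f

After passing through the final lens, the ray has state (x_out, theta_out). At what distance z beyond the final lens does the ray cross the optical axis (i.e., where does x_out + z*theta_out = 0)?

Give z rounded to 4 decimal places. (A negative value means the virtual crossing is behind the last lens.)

Initial: x=3.0000 theta=0.0000
After 1 (propagate distance d=6): x=3.0000 theta=0.0000
After 2 (thin lens f=16): x=3.0000 theta=-0.1875
After 3 (propagate distance d=23): x=-1.3125 theta=-0.1875
After 4 (thin lens f=-31): x=-1.3125 theta=-57/248 (≈-0.2298)
After 5 (propagate distance d=20): x=-2931/496 (≈-5.9093) theta=-57/248 (≈-0.2298)
After 6 (thin lens f=-18): x=-2931/496 (≈-5.9093) theta=-1661/2976 (≈-0.5581)
z_focus = -x_out/theta_out = -(-2931/496)/(-1661/2976) = -17586/1661 ≈ -10.5876
Rounded to 4 decimal places: z = -10.5876

Answer: -10.5876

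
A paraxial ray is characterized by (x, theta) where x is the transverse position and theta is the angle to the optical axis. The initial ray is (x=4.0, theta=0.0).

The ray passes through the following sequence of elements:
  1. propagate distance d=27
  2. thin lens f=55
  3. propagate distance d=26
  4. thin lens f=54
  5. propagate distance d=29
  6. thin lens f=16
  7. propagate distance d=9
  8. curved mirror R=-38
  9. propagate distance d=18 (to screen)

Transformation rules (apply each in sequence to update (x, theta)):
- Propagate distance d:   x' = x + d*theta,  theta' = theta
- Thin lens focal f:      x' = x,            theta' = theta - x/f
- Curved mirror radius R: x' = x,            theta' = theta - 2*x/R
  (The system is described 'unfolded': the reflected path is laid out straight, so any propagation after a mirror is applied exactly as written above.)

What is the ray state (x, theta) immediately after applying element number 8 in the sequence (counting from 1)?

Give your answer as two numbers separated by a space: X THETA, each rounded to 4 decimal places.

Answer: -1.5016 -0.1200

Derivation:
Initial: x=4.0000 theta=0.0000
After 1 (propagate distance d=27): x=4.0000 theta=0.0000
After 2 (thin lens f=55): x=4.0000 theta=-4/55 (≈-0.0727)
After 3 (propagate distance d=26): x=116/55 (≈2.1091) theta=-4/55 (≈-0.0727)
After 4 (thin lens f=54): x=116/55 (≈2.1091) theta=-166/1485 (≈-0.1118)
After 5 (propagate distance d=29): x=-1682/1485 (≈-1.1327) theta=-166/1485 (≈-0.1118)
After 6 (thin lens f=16): x=-1682/1485 (≈-1.1327) theta=-487/11880 (≈-0.0410)
After 7 (propagate distance d=9): x=-17839/11880 (≈-1.5016) theta=-487/11880 (≈-0.0410)
After 8 (curved mirror R=-38): x=-17839/11880 (≈-1.5016) theta=-6773/56430 (≈-0.1200)
Rounded to 4 decimal places: x = -1.5016, theta = -0.1200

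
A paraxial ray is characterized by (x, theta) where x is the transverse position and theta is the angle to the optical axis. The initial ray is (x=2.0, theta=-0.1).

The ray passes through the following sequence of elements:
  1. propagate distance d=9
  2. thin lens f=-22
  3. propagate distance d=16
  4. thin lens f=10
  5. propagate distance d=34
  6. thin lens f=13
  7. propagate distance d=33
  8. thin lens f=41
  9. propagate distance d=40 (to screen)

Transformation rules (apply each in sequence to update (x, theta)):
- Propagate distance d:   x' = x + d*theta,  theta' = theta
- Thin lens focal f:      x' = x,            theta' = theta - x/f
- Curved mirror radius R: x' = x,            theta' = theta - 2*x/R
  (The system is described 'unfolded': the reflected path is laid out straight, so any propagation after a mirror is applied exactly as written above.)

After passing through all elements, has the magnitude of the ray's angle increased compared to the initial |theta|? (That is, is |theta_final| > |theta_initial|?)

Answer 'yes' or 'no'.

Answer: no

Derivation:
Initial: x=2.0000 theta=-0.1000
After 1 (propagate distance d=9): x=1.1000 theta=-0.1000
After 2 (thin lens f=-22): x=1.1000 theta=-0.0500
After 3 (propagate distance d=16): x=0.3000 theta=-0.0500
After 4 (thin lens f=10): x=0.3000 theta=-0.0800
After 5 (propagate distance d=34): x=-2.4200 theta=-0.0800
After 6 (thin lens f=13): x=-2.4200 theta=69/650 (≈0.1062)
After 7 (propagate distance d=33): x=352/325 (≈1.0831) theta=69/650 (≈0.1062)
After 8 (thin lens f=41): x=352/325 (≈1.0831) theta=85/1066 (≈0.0797)
After 9 (propagate distance d=40 (to screen)): x=56932/13325 (≈4.2726) theta=85/1066 (≈0.0797)
|theta_initial|=0.1000 |theta_final|=85/1066 (≈0.0797) -> not increased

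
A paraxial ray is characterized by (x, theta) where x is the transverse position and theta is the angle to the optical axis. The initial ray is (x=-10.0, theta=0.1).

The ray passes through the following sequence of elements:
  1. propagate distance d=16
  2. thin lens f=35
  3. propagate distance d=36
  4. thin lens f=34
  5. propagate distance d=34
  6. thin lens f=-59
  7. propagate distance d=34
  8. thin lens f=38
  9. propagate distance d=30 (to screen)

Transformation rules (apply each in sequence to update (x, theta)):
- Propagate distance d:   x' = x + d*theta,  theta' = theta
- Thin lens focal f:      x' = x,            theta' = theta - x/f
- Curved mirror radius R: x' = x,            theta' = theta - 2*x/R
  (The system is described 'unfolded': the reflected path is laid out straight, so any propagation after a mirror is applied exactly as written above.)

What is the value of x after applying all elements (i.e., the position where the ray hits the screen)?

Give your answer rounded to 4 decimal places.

Answer: 18.1511

Derivation:
Initial: x=-10.0000 theta=0.1000
After 1 (propagate distance d=16): x=-8.4000 theta=0.1000
After 2 (thin lens f=35): x=-8.4000 theta=0.3400
After 3 (propagate distance d=36): x=3.8400 theta=0.3400
After 4 (thin lens f=34): x=3.8400 theta=193/850 (≈0.2271)
After 5 (propagate distance d=34): x=11.5600 theta=193/850 (≈0.2271)
After 6 (thin lens f=-59): x=11.5600 theta=21213/50150 (≈0.4230)
After 7 (propagate distance d=34): x=38264/1475 (≈25.9417) theta=21213/50150 (≈0.4230)
After 8 (thin lens f=38): x=38264/1475 (≈25.9417) theta=-247441/952850 (≈-0.2597)
After 9 (propagate distance d=30 (to screen)): x=8647657/476425 (≈18.1511) theta=-247441/952850 (≈-0.2597)
Rounded to 4 decimal places: x = 18.1511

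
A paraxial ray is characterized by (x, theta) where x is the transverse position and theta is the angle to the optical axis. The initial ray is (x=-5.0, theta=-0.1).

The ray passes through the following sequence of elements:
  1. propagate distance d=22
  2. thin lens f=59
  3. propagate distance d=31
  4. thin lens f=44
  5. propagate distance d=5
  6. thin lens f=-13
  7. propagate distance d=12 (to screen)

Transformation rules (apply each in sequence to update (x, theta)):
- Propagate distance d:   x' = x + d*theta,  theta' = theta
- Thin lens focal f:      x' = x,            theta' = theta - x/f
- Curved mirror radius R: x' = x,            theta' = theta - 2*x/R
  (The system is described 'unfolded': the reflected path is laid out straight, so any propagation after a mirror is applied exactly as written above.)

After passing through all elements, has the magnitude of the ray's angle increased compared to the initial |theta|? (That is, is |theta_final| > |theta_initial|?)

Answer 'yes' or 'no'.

Answer: yes

Derivation:
Initial: x=-5.0000 theta=-0.1000
After 1 (propagate distance d=22): x=-7.2000 theta=-0.1000
After 2 (thin lens f=59): x=-7.2000 theta=13/590 (≈0.0220)
After 3 (propagate distance d=31): x=-769/118 (≈-6.5169) theta=13/590 (≈0.0220)
After 4 (thin lens f=44): x=-769/118 (≈-6.5169) theta=4417/25960 (≈0.1701)
After 5 (propagate distance d=5): x=-29419/5192 (≈-5.6662) theta=4417/25960 (≈0.1701)
After 6 (thin lens f=-13): x=-29419/5192 (≈-5.6662) theta=-3449/12980 (≈-0.2657)
After 7 (propagate distance d=12 (to screen)): x=-229871/25960 (≈-8.8548) theta=-3449/12980 (≈-0.2657)
|theta_initial|=0.1000 |theta_final|=3449/12980 (≈0.2657) -> increased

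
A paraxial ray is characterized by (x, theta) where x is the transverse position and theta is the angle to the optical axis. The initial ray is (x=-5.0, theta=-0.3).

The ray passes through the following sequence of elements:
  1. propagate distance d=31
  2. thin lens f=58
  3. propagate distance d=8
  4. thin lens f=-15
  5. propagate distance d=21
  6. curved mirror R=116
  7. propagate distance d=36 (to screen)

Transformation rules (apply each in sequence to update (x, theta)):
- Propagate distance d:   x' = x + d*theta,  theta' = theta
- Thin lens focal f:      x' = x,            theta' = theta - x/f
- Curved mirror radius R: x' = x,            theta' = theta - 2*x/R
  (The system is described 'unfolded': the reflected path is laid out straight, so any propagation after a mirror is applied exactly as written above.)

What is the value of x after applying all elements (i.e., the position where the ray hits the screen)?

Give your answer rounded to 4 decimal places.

Initial: x=-5.0000 theta=-0.3000
After 1 (propagate distance d=31): x=-14.3000 theta=-0.3000
After 2 (thin lens f=58): x=-14.3000 theta=-31/580 (≈-0.0534)
After 3 (propagate distance d=8): x=-4271/290 (≈-14.7276) theta=-31/580 (≈-0.0534)
After 4 (thin lens f=-15): x=-4271/290 (≈-14.7276) theta=-9007/8700 (≈-1.0353)
After 5 (propagate distance d=21): x=-105759/2900 (≈-36.4686) theta=-9007/8700 (≈-1.0353)
After 6 (curved mirror R=116): x=-105759/2900 (≈-36.4686) theta=-205129/504600 (≈-0.4065)
After 7 (propagate distance d=36 (to screen)): x=-859557/16820 (≈-51.1033) theta=-205129/504600 (≈-0.4065)
Rounded to 4 decimal places: x = -51.1033

Answer: -51.1033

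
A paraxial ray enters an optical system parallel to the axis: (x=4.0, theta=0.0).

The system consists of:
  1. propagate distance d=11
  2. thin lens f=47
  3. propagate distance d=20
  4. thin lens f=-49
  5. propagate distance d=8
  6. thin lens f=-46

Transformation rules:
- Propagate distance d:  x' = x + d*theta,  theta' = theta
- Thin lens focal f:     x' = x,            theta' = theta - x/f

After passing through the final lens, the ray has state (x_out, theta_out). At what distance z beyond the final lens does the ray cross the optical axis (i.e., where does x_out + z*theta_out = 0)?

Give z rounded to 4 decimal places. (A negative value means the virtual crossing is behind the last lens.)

Initial: x=4.0000 theta=0.0000
After 1 (propagate distance d=11): x=4.0000 theta=0.0000
After 2 (thin lens f=47): x=4.0000 theta=-4/47 (≈-0.0851)
After 3 (propagate distance d=20): x=108/47 (≈2.2979) theta=-4/47 (≈-0.0851)
After 4 (thin lens f=-49): x=108/47 (≈2.2979) theta=-88/2303 (≈-0.0382)
After 5 (propagate distance d=8): x=4588/2303 (≈1.9922) theta=-88/2303 (≈-0.0382)
After 6 (thin lens f=-46): x=4588/2303 (≈1.9922) theta=270/52969 (≈0.0051)
z_focus = -x_out/theta_out = -(4588/2303)/(270/52969) = -52762/135 ≈ -390.8296
Rounded to 4 decimal places: z = -390.8296

Answer: -390.8296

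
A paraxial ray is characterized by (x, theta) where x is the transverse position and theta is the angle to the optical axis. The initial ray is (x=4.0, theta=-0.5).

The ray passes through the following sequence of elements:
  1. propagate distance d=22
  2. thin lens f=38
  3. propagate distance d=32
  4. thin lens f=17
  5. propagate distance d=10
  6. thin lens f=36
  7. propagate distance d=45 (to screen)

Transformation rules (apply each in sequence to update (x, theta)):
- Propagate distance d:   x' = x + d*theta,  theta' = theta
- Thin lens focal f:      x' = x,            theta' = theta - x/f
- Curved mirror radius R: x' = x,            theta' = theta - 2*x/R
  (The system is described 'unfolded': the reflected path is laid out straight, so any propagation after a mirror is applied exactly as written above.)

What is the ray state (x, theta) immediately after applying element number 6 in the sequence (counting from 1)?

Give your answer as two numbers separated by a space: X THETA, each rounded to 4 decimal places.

Answer: -10.2012 0.9738

Derivation:
Initial: x=4.0000 theta=-0.5000
After 1 (propagate distance d=22): x=-7.0000 theta=-0.5000
After 2 (thin lens f=38): x=-7.0000 theta=-6/19 (≈-0.3158)
After 3 (propagate distance d=32): x=-325/19 (≈-17.1053) theta=-6/19 (≈-0.3158)
After 4 (thin lens f=17): x=-325/19 (≈-17.1053) theta=223/323 (≈0.6904)
After 5 (propagate distance d=10): x=-3295/323 (≈-10.2012) theta=223/323 (≈0.6904)
After 6 (thin lens f=36): x=-3295/323 (≈-10.2012) theta=11323/11628 (≈0.9738)
Rounded to 4 decimal places: x = -10.2012, theta = 0.9738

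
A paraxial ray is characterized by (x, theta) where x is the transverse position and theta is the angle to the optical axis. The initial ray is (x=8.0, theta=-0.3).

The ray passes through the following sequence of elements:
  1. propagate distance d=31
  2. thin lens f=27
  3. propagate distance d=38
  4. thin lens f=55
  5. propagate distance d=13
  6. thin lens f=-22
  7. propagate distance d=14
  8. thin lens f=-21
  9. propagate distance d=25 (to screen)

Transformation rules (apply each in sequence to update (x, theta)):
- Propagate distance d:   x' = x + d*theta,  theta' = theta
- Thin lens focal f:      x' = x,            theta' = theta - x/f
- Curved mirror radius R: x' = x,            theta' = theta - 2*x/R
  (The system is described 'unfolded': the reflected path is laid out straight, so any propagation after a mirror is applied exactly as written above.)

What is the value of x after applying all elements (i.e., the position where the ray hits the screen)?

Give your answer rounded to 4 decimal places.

Initial: x=8.0000 theta=-0.3000
After 1 (propagate distance d=31): x=-1.3000 theta=-0.3000
After 2 (thin lens f=27): x=-1.3000 theta=-34/135 (≈-0.2519)
After 3 (propagate distance d=38): x=-587/54 (≈-10.8704) theta=-34/135 (≈-0.2519)
After 4 (thin lens f=55): x=-587/54 (≈-10.8704) theta=-161/2970 (≈-0.0542)
After 5 (propagate distance d=13): x=-17189/1485 (≈-11.5751) theta=-161/2970 (≈-0.0542)
After 6 (thin lens f=-22): x=-17189/1485 (≈-11.5751) theta=-632/1089 (≈-0.5803)
After 7 (propagate distance d=14): x=-321799/16335 (≈-19.7000) theta=-632/1089 (≈-0.5803)
After 8 (thin lens f=-21): x=-321799/16335 (≈-19.7000) theta=-520879/343035 (≈-1.5184)
After 9 (propagate distance d=25 (to screen)): x=-19779754/343035 (≈-57.6610) theta=-520879/343035 (≈-1.5184)
Rounded to 4 decimal places: x = -57.6610

Answer: -57.6610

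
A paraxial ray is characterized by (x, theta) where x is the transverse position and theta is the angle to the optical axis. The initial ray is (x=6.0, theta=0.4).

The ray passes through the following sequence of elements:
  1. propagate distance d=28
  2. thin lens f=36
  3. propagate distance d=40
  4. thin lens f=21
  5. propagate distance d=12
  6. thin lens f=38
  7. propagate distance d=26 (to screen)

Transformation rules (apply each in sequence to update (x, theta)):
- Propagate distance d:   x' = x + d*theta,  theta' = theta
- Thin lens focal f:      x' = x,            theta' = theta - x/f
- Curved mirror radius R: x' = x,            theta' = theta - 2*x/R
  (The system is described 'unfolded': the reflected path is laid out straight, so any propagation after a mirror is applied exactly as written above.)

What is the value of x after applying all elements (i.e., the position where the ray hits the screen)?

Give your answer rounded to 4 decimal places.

Initial: x=6.0000 theta=0.4000
After 1 (propagate distance d=28): x=17.2000 theta=0.4000
After 2 (thin lens f=36): x=17.2000 theta=-7/90 (≈-0.0778)
After 3 (propagate distance d=40): x=634/45 (≈14.0889) theta=-7/90 (≈-0.0778)
After 4 (thin lens f=21): x=634/45 (≈14.0889) theta=-283/378 (≈-0.7487)
After 5 (propagate distance d=12): x=536/105 (≈5.1048) theta=-283/378 (≈-0.7487)
After 6 (thin lens f=38): x=536/105 (≈5.1048) theta=-31709/35910 (≈-0.8830)
After 7 (propagate distance d=26 (to screen)): x=-320561/17955 (≈-17.8536) theta=-31709/35910 (≈-0.8830)
Rounded to 4 decimal places: x = -17.8536

Answer: -17.8536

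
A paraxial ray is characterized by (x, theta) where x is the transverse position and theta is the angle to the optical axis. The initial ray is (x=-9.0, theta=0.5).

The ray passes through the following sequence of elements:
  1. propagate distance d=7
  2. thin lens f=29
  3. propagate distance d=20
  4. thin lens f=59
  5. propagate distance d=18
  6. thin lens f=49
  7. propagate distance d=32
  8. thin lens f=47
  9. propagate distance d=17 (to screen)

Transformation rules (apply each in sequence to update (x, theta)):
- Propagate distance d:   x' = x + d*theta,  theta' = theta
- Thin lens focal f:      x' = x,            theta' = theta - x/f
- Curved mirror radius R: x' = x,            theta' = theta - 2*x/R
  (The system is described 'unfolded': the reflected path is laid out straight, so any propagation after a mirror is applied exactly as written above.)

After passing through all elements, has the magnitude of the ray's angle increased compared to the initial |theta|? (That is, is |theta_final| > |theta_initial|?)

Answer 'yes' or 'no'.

Initial: x=-9.0000 theta=0.5000
After 1 (propagate distance d=7): x=-5.5000 theta=0.5000
After 2 (thin lens f=29): x=-5.5000 theta=20/29 (≈0.6897)
After 3 (propagate distance d=20): x=481/58 (≈8.2931) theta=20/29 (≈0.6897)
After 4 (thin lens f=59): x=481/58 (≈8.2931) theta=1879/3422 (≈0.5491)
After 5 (propagate distance d=18): x=62201/3422 (≈18.1768) theta=1879/3422 (≈0.5491)
After 6 (thin lens f=49): x=62201/3422 (≈18.1768) theta=515/2891 (≈0.1781)
After 7 (propagate distance d=32): x=4003689/167678 (≈23.8772) theta=515/2891 (≈0.1781)
After 8 (thin lens f=47): x=4003689/167678 (≈23.8772) theta=-2599799/7880866 (≈-0.3299)
After 9 (propagate distance d=17 (to screen)): x=71988400/3940433 (≈18.2692) theta=-2599799/7880866 (≈-0.3299)
|theta_initial|=0.5000 |theta_final|=2599799/7880866 (≈0.3299) -> not increased

Answer: no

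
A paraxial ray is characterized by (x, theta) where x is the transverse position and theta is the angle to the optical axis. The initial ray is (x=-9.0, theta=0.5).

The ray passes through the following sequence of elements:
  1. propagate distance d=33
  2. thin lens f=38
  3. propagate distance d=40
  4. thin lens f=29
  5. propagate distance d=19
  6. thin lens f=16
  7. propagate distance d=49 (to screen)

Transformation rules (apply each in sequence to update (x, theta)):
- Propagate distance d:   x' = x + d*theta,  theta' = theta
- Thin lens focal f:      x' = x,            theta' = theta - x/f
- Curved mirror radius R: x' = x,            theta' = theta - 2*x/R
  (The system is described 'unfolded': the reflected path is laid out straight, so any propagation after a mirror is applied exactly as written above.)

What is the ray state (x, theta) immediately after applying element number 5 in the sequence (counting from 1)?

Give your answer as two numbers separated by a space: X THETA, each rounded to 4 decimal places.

Answer: 12.5104 -0.3734

Derivation:
Initial: x=-9.0000 theta=0.5000
After 1 (propagate distance d=33): x=7.5000 theta=0.5000
After 2 (thin lens f=38): x=7.5000 theta=23/76 (≈0.3026)
After 3 (propagate distance d=40): x=745/38 (≈19.6053) theta=23/76 (≈0.3026)
After 4 (thin lens f=29): x=745/38 (≈19.6053) theta=-823/2204 (≈-0.3734)
After 5 (propagate distance d=19): x=27573/2204 (≈12.5104) theta=-823/2204 (≈-0.3734)
Rounded to 4 decimal places: x = 12.5104, theta = -0.3734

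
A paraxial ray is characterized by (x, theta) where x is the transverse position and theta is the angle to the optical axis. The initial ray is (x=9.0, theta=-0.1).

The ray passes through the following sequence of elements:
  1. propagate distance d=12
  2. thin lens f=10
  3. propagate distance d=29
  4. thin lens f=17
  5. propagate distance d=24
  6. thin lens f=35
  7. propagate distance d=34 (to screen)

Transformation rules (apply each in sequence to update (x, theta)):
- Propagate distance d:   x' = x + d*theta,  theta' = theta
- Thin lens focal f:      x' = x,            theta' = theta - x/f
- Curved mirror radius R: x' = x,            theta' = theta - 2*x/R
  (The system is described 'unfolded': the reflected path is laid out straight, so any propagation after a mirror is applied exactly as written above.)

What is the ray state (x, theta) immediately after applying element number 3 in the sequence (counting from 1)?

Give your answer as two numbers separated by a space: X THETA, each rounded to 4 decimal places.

Initial: x=9.0000 theta=-0.1000
After 1 (propagate distance d=12): x=7.8000 theta=-0.1000
After 2 (thin lens f=10): x=7.8000 theta=-0.8800
After 3 (propagate distance d=29): x=-17.7200 theta=-0.8800
Rounded to 4 decimal places: x = -17.7200, theta = -0.8800

Answer: -17.7200 -0.8800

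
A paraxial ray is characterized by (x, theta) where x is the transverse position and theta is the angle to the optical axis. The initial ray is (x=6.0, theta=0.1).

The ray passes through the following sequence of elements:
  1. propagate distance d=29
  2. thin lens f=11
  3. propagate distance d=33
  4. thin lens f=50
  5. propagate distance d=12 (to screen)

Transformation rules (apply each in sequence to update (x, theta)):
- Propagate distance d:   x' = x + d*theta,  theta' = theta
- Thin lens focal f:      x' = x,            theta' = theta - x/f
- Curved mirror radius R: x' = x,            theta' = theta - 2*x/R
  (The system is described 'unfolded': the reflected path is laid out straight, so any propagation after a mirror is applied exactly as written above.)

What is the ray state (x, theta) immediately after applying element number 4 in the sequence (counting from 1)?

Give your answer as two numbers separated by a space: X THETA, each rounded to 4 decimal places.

Answer: -14.5000 -0.4191

Derivation:
Initial: x=6.0000 theta=0.1000
After 1 (propagate distance d=29): x=8.9000 theta=0.1000
After 2 (thin lens f=11): x=8.9000 theta=-39/55 (≈-0.7091)
After 3 (propagate distance d=33): x=-14.5000 theta=-39/55 (≈-0.7091)
After 4 (thin lens f=50): x=-14.5000 theta=-461/1100 (≈-0.4191)
Rounded to 4 decimal places: x = -14.5000, theta = -0.4191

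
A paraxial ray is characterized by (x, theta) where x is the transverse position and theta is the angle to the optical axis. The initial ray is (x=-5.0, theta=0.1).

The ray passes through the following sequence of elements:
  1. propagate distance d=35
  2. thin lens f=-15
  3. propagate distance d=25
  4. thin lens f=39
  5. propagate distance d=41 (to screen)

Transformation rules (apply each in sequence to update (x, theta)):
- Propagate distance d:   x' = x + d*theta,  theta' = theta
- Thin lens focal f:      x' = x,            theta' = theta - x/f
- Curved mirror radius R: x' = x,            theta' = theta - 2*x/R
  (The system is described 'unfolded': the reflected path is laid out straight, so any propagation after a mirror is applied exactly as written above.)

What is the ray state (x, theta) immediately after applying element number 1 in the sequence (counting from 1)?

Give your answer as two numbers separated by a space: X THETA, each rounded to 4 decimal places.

Answer: -1.5000 0.1000

Derivation:
Initial: x=-5.0000 theta=0.1000
After 1 (propagate distance d=35): x=-1.5000 theta=0.1000
Rounded to 4 decimal places: x = -1.5000, theta = 0.1000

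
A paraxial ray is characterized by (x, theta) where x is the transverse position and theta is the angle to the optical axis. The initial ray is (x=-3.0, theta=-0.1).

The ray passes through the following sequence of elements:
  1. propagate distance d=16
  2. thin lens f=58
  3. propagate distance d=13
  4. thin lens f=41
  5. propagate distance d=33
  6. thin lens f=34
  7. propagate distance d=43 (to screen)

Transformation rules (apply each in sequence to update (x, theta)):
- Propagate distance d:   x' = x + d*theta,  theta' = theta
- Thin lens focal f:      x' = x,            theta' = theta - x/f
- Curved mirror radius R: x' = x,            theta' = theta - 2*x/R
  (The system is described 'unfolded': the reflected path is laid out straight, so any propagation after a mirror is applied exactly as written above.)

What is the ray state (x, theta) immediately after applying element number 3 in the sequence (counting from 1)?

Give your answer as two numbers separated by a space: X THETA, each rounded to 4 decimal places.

Answer: -4.8690 -0.0207

Derivation:
Initial: x=-3.0000 theta=-0.1000
After 1 (propagate distance d=16): x=-4.6000 theta=-0.1000
After 2 (thin lens f=58): x=-4.6000 theta=-3/145 (≈-0.0207)
After 3 (propagate distance d=13): x=-706/145 (≈-4.8690) theta=-3/145 (≈-0.0207)
Rounded to 4 decimal places: x = -4.8690, theta = -0.0207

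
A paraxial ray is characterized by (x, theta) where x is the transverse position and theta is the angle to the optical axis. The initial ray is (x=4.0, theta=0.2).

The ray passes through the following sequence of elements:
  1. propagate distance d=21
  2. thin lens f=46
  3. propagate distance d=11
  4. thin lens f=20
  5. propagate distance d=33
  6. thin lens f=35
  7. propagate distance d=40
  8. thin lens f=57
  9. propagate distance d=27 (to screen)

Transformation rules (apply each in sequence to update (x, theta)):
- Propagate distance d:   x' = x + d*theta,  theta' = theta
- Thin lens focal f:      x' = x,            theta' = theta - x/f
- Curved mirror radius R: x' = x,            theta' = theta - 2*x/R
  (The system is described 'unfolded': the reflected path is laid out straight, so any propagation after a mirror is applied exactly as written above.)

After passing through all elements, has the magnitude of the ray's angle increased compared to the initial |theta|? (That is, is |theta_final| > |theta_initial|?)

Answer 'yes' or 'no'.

Answer: no

Derivation:
Initial: x=4.0000 theta=0.2000
After 1 (propagate distance d=21): x=8.2000 theta=0.2000
After 2 (thin lens f=46): x=8.2000 theta=1/46 (≈0.0217)
After 3 (propagate distance d=11): x=1941/230 (≈8.4391) theta=1/46 (≈0.0217)
After 4 (thin lens f=20): x=1941/230 (≈8.4391) theta=-1841/4600 (≈-0.4002)
After 5 (propagate distance d=33): x=-21933/4600 (≈-4.7680) theta=-1841/4600 (≈-0.4002)
After 6 (thin lens f=35): x=-21933/4600 (≈-4.7680) theta=-21251/80500 (≈-0.2640)
After 7 (propagate distance d=40): x=-493547/32200 (≈-15.3275) theta=-21251/80500 (≈-0.2640)
After 8 (thin lens f=57): x=-493547/32200 (≈-15.3275) theta=45121/9177000 (≈0.0049)
After 9 (propagate distance d=27 (to screen)): x=-11620219/764750 (≈-15.1948) theta=45121/9177000 (≈0.0049)
|theta_initial|=0.2000 |theta_final|=45121/9177000 (≈0.0049) -> not increased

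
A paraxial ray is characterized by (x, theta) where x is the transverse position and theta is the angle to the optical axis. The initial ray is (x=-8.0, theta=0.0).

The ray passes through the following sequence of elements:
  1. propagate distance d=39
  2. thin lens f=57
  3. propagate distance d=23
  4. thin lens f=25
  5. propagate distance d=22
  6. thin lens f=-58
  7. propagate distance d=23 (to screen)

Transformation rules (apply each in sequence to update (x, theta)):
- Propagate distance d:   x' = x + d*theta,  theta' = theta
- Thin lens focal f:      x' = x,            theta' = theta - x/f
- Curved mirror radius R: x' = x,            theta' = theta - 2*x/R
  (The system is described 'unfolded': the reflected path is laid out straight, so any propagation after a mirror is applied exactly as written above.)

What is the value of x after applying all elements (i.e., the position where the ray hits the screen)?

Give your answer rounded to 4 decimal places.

Initial: x=-8.0000 theta=0.0000
After 1 (propagate distance d=39): x=-8.0000 theta=0.0000
After 2 (thin lens f=57): x=-8.0000 theta=8/57 (≈0.1404)
After 3 (propagate distance d=23): x=-272/57 (≈-4.7719) theta=8/57 (≈0.1404)
After 4 (thin lens f=25): x=-272/57 (≈-4.7719) theta=472/1425 (≈0.3312)
After 5 (propagate distance d=22): x=3584/1425 (≈2.5151) theta=472/1425 (≈0.3312)
After 6 (thin lens f=-58): x=3584/1425 (≈2.5151) theta=1032/2755 (≈0.3746)
After 7 (propagate distance d=23 (to screen)): x=459976/41325 (≈11.1307) theta=1032/2755 (≈0.3746)
Rounded to 4 decimal places: x = 11.1307

Answer: 11.1307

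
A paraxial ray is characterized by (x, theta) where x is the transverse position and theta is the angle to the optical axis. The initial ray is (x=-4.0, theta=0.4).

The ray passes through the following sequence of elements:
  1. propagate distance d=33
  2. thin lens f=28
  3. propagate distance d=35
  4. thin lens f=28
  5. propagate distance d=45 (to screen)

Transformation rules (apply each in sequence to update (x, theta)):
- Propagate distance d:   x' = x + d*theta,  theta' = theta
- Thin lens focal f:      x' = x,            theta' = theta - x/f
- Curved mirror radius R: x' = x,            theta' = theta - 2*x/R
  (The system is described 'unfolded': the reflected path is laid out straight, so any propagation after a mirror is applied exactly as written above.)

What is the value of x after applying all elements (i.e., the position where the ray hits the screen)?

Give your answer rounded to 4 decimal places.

Initial: x=-4.0000 theta=0.4000
After 1 (propagate distance d=33): x=9.2000 theta=0.4000
After 2 (thin lens f=28): x=9.2000 theta=1/14 (≈0.0714)
After 3 (propagate distance d=35): x=11.7000 theta=1/14 (≈0.0714)
After 4 (thin lens f=28): x=11.7000 theta=-97/280 (≈-0.3464)
After 5 (propagate distance d=45 (to screen)): x=-1089/280 (≈-3.8893) theta=-97/280 (≈-0.3464)
Rounded to 4 decimal places: x = -3.8893

Answer: -3.8893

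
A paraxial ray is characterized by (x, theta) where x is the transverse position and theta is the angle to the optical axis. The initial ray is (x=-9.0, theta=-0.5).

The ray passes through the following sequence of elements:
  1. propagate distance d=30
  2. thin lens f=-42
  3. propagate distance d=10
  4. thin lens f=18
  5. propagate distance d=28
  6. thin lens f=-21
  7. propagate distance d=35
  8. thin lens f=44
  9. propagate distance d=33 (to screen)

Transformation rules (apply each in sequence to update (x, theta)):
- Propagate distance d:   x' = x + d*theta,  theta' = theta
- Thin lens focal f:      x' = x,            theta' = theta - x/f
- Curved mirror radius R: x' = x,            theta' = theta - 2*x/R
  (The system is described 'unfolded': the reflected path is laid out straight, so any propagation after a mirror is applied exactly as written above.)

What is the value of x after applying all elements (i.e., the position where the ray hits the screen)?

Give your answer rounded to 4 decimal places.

Initial: x=-9.0000 theta=-0.5000
After 1 (propagate distance d=30): x=-24.0000 theta=-0.5000
After 2 (thin lens f=-42): x=-24.0000 theta=-15/14 (≈-1.0714)
After 3 (propagate distance d=10): x=-243/7 (≈-34.7143) theta=-15/14 (≈-1.0714)
After 4 (thin lens f=18): x=-243/7 (≈-34.7143) theta=6/7 (≈0.8571)
After 5 (propagate distance d=28): x=-75/7 (≈-10.7143) theta=6/7 (≈0.8571)
After 6 (thin lens f=-21): x=-75/7 (≈-10.7143) theta=17/49 (≈0.3469)
After 7 (propagate distance d=35): x=10/7 (≈1.4286) theta=17/49 (≈0.3469)
After 8 (thin lens f=44): x=10/7 (≈1.4286) theta=339/1078 (≈0.3145)
After 9 (propagate distance d=33 (to screen)): x=1157/98 (≈11.8061) theta=339/1078 (≈0.3145)
Rounded to 4 decimal places: x = 11.8061

Answer: 11.8061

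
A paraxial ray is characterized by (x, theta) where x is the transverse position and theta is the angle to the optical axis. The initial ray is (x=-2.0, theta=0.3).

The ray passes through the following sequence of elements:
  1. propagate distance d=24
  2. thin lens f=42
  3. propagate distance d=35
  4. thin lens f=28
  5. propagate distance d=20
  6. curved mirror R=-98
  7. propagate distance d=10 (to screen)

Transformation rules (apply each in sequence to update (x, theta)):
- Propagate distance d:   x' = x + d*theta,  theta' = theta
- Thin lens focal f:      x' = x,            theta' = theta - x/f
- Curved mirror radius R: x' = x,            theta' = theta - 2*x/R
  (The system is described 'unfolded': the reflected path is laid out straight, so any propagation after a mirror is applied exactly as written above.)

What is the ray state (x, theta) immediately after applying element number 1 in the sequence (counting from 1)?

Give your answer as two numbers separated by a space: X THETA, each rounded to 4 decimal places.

Initial: x=-2.0000 theta=0.3000
After 1 (propagate distance d=24): x=5.2000 theta=0.3000
Rounded to 4 decimal places: x = 5.2000, theta = 0.3000

Answer: 5.2000 0.3000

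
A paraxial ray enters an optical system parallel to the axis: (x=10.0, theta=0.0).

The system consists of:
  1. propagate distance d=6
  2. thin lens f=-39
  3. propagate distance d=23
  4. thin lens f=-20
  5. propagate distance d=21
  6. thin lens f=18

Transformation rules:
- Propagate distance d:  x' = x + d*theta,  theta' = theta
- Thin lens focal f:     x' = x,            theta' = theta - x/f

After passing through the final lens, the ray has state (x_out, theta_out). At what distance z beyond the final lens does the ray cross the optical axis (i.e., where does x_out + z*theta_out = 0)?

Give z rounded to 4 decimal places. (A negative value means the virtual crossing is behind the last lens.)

Answer: 35.8789

Derivation:
Initial: x=10.0000 theta=0.0000
After 1 (propagate distance d=6): x=10.0000 theta=0.0000
After 2 (thin lens f=-39): x=10.0000 theta=10/39 (≈0.2564)
After 3 (propagate distance d=23): x=620/39 (≈15.8974) theta=10/39 (≈0.2564)
After 4 (thin lens f=-20): x=620/39 (≈15.8974) theta=41/39 (≈1.0513)
After 5 (propagate distance d=21): x=1481/39 (≈37.9744) theta=41/39 (≈1.0513)
After 6 (thin lens f=18): x=1481/39 (≈37.9744) theta=-743/702 (≈-1.0584)
z_focus = -x_out/theta_out = -(1481/39)/(-743/702) = 26658/743 ≈ 35.8789
Rounded to 4 decimal places: z = 35.8789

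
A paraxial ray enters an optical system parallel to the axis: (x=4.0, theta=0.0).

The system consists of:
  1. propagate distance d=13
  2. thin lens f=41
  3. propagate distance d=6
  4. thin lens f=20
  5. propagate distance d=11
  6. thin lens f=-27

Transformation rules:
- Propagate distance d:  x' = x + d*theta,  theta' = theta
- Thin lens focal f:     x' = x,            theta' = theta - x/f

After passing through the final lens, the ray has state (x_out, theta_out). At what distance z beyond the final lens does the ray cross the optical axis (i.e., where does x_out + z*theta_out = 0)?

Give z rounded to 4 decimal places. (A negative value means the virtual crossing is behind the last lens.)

Initial: x=4.0000 theta=0.0000
After 1 (propagate distance d=13): x=4.0000 theta=0.0000
After 2 (thin lens f=41): x=4.0000 theta=-4/41 (≈-0.0976)
After 3 (propagate distance d=6): x=140/41 (≈3.4146) theta=-4/41 (≈-0.0976)
After 4 (thin lens f=20): x=140/41 (≈3.4146) theta=-11/41 (≈-0.2683)
After 5 (propagate distance d=11): x=19/41 (≈0.4634) theta=-11/41 (≈-0.2683)
After 6 (thin lens f=-27): x=19/41 (≈0.4634) theta=-278/1107 (≈-0.2511)
z_focus = -x_out/theta_out = -(19/41)/(-278/1107) = 513/278 ≈ 1.8453
Rounded to 4 decimal places: z = 1.8453

Answer: 1.8453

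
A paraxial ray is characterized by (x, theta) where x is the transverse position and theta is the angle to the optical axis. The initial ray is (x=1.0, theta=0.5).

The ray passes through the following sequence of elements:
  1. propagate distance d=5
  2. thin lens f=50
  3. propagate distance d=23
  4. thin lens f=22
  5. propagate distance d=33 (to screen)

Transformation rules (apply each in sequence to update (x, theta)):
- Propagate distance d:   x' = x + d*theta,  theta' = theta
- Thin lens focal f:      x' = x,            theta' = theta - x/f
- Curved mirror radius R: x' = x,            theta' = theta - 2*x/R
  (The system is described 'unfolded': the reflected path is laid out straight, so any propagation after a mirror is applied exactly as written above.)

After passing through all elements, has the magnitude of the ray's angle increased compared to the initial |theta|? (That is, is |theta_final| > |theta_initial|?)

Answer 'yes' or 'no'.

Initial: x=1.0000 theta=0.5000
After 1 (propagate distance d=5): x=3.5000 theta=0.5000
After 2 (thin lens f=50): x=3.5000 theta=0.4300
After 3 (propagate distance d=23): x=13.3900 theta=0.4300
After 4 (thin lens f=22): x=13.3900 theta=-393/2200 (≈-0.1786)
After 5 (propagate distance d=33 (to screen)): x=7.4950 theta=-393/2200 (≈-0.1786)
|theta_initial|=0.5000 |theta_final|=393/2200 (≈0.1786) -> not increased

Answer: no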